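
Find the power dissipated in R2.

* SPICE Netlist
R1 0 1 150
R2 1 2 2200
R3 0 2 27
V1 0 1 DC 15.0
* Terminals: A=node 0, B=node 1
Nodal analysis, taking node 1 as the 0 V reference.
Source V1 fixes V_0 = 15 V.
KCL at each unknown node (sum of currents leaving = 0; resistances in Ω):
  Node 2: (V_2 - 0)/2200 + (V_2 - 15)/27 = 0
Collecting terms: 0.03749 × V_2 = 0.5556  =>  V_2 = 14.82 V
I_R2 = (V_1 - V_2)/R2 = (0 - 14.82)/2200 = -0.006736 A
P_R2 = I_R2² × R2 = (-0.006736)² × 2200 = 0.09981 W

Final answer: 0.09981 W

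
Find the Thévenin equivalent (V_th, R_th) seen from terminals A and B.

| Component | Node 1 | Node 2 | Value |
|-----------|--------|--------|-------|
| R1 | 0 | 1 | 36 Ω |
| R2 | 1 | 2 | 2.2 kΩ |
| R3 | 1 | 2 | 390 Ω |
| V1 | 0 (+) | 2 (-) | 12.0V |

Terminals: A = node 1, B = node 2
Step 1 — V_th is the open-circuit voltage V_A - V_B (nothing connected across the terminals).
Nodal analysis, taking node 2 as the 0 V reference.
Source V1 fixes V_0 = 12 V.
KCL at each unknown node (sum of currents leaving = 0; resistances in Ω):
  Node 1: (V_1 - 12)/36 + (V_1 - 0)/2200 + (V_1 - 0)/390 = 0
Collecting terms: 0.0308 × V_1 = 0.3333  =>  V_1 = 10.82 V
V_th = V_1 - V_2 = 10.82 - 0 = 10.82 V
Step 2 — R_th: zero the source — replace V1 by a short circuit (node 2 merges into node 0) — and find the resistance seen between A (node 1) and B (node 0).
Reduce the network between node 1 (A) and node 0 (B) by series/parallel combination:
  Rp1 = R1 ‖ R2 ‖ R3 (parallel, all between nodes 0 and 1) = 1/(1/36 + 1/2200 + 1/390) = 32.47 Ω
R_th = 32.47 Ω

Final answer: V_th = 10.82 V, R_th = 32.47 Ω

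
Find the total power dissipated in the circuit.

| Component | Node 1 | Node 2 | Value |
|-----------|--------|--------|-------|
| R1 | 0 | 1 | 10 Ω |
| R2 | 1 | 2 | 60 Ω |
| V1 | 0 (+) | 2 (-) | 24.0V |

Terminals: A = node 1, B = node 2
Nodal analysis, taking node 2 as the 0 V reference.
Source V1 fixes V_0 = 24 V.
KCL at each unknown node (sum of currents leaving = 0; resistances in Ω):
  Node 1: (V_1 - 24)/10 + (V_1 - 0)/60 = 0
Collecting terms: 0.1167 × V_1 = 2.4  =>  V_1 = 20.57 V
Power in each resistor, P = (ΔV)²/R:
  P_R1 = (24 - 20.57)²/10 = 1.176 W
  P_R2 = (20.57 - 0)²/60 = 7.053 W
P_total = P_R1 + P_R2 = 8.229 W

Final answer: 8.229 W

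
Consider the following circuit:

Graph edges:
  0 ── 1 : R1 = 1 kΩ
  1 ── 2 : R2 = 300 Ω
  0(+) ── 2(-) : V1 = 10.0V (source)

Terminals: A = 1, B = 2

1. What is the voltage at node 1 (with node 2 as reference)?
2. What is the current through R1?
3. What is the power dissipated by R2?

Nodal analysis, taking node 2 as the 0 V reference.
Source V1 fixes V_0 = 10 V.
KCL at each unknown node (sum of currents leaving = 0; resistances in Ω):
  Node 1: (V_1 - 10)/1000 + (V_1 - 0)/300 = 0
Collecting terms: 0.004333 × V_1 = 0.01  =>  V_1 = 2.308 V
Part 1:
  Read off the nodal solution: V_1 = 2.308 V
Part 2:
  I_R1 = (V_0 - V_1)/R1 = (10 - 2.308)/1000 = 0.007692 A
  Magnitude: I_R1 = 0.007692 A
Part 3:
  I_R2 = (V_1 - V_2)/R2 = (2.308 - 0)/300 = 0.007692 A
  P_R2 = I_R2² × R2 = (0.007692)² × 300 = 0.01775 W

Final answers:
1. V_1 = 2.308 V
2. I_R1 = 0.007692 A
3. P_R2 = 0.01775 W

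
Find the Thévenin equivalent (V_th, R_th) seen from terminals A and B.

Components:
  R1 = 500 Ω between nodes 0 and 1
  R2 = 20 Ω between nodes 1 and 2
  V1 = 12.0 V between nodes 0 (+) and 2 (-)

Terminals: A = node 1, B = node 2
Step 1 — V_th is the open-circuit voltage V_A - V_B (nothing connected across the terminals).
Nodal analysis, taking node 2 as the 0 V reference.
Source V1 fixes V_0 = 12 V.
KCL at each unknown node (sum of currents leaving = 0; resistances in Ω):
  Node 1: (V_1 - 12)/500 + (V_1 - 0)/20 = 0
Collecting terms: 0.052 × V_1 = 0.024  =>  V_1 = 0.4615 V
V_th = V_1 - V_2 = 0.4615 - 0 = 0.4615 V
Step 2 — R_th: zero the source — replace V1 by a short circuit (node 2 merges into node 0) — and find the resistance seen between A (node 1) and B (node 0).
Reduce the network between node 1 (A) and node 0 (B) by series/parallel combination:
  Rp1 = R1 ‖ R2 (parallel, both between nodes 0 and 1) = 1/(1/500 + 1/20) = 19.23 Ω
R_th = 19.23 Ω

Final answer: V_th = 0.4615 V, R_th = 19.23 Ω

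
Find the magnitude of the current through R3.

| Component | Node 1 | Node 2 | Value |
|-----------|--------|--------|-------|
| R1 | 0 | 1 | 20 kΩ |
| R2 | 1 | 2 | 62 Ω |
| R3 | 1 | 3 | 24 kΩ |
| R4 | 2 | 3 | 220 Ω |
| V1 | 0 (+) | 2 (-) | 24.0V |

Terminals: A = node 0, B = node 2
Nodal analysis, taking node 2 as the 0 V reference.
Source V1 fixes V_0 = 24 V.
KCL at each unknown node (sum of currents leaving = 0; resistances in Ω):
  Node 1: (V_1 - 24)/20000 + (V_1 - 0)/62 + (V_1 - V_3)/24000 = 0
  Node 3: (V_3 - V_1)/24000 + (V_3 - 0)/220 = 0
Collecting terms (coefficients in siemens):
  0.01622·V_1 - 0.00004167·V_3 = 0.0012
  0.004587·V_3 - 0.00004167·V_1 = 0
Determinant D = (0.01622)(0.004587) - (-0.00004167)(-0.00004167) = 0.0000744
V_1 = [(0.0012)(0.004587) - (-0.00004167)(0)]/D = 0.07398 V
V_3 = [(0.01622)(0) - (0.0012)(-0.00004167)]/D = 0.000672 V
I_R3 = (V_1 - V_3)/R3 = (0.07398 - 0.000672)/24000 = 0.000003055 A
|I_R3| = 0.000003055 A

Final answer: |I_R3| = 3.055e-06 A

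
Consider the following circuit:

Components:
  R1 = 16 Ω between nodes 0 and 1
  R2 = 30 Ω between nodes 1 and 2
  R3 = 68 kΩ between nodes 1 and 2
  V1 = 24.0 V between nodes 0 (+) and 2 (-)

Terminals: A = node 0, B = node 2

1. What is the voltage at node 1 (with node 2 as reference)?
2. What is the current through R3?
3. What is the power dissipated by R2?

Nodal analysis, taking node 2 as the 0 V reference.
Source V1 fixes V_0 = 24 V.
KCL at each unknown node (sum of currents leaving = 0; resistances in Ω):
  Node 1: (V_1 - 24)/16 + (V_1 - 0)/30 + (V_1 - 0)/68000 = 0
Collecting terms: 0.09585 × V_1 = 1.5  =>  V_1 = 15.65 V
Part 1:
  Read off the nodal solution: V_1 = 15.65 V
Part 2:
  I_R3 = (V_1 - V_2)/R3 = (15.65 - 0)/68000 = 0.0002301 A
  Magnitude: I_R3 = 0.0002301 A
Part 3:
  I_R2 = (V_1 - V_2)/R2 = (15.65 - 0)/30 = 0.5217 A
  P_R2 = I_R2² × R2 = (0.5217)² × 30 = 8.164 W

Final answers:
1. V_1 = 15.65 V
2. I_R3 = 0.0002301 A
3. P_R2 = 8.164 W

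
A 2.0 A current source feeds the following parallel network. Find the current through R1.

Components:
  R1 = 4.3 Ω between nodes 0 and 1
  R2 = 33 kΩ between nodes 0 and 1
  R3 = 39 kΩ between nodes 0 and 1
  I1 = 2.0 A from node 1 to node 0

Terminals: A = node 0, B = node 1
All resistors sit directly between nodes 0 and 1, so they are in parallel and share one voltage V; the full source current 2 A splits among them.
1/R_par = 1/4.3 + 1/33000 + 1/39000 = 0.2326 S  =>  R_par = 4.299 Ω
V = I × R_par = 2 × 4.299 = 8.598 V
I_R1 = V/R1 = 8.598/4.3 = 2 A

Final answer: 2 A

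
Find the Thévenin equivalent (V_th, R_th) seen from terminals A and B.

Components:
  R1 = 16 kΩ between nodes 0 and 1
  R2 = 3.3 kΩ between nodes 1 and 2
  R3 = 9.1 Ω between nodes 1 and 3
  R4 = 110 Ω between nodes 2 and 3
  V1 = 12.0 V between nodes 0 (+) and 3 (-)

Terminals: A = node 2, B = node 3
Step 1 — V_th is the open-circuit voltage V_A - V_B (nothing connected across the terminals).
Nodal analysis, taking node 3 as the 0 V reference.
Source V1 fixes V_0 = 12 V.
KCL at each unknown node (sum of currents leaving = 0; resistances in Ω):
  Node 1: (V_1 - 12)/16000 + (V_1 - V_2)/3300 + (V_1 - 0)/9.1 = 0
  Node 2: (V_2 - V_1)/3300 + (V_2 - 0)/110 = 0
Collecting terms (coefficients in siemens):
  0.1103·V_1 - 0.000303·V_2 = 0.00075
  0.009394·V_2 - 0.000303·V_1 = 0
Determinant D = (0.1103)(0.009394) - (-0.000303)(-0.000303) = 0.001036
V_1 = [(0.00075)(0.009394) - (-0.000303)(0)]/D = 0.006803 V
V_2 = [(0.1103)(0) - (0.00075)(-0.000303)]/D = 0.0002195 V
V_th = V_2 - V_3 = 0.0002195 - 0 = 0.0002195 V
Step 2 — R_th: zero the source — replace V1 by a short circuit (node 3 merges into node 0) — and find the resistance seen between A (node 2) and B (node 0).
Reduce the network between node 2 (A) and node 0 (B) by series/parallel combination:
  Rp1 = R1 ‖ R3 (parallel, both between nodes 0 and 1) = 1/(1/16000 + 1/9.1) = 9.095 Ω
  Rs1 = R2 + Rp1 (series, joined only at node 1) = 3300 + 9.095 = 3309 Ω
  Rp2 = R4 ‖ Rs1 (parallel, both between nodes 0 and 2) = 1/(1/110 + 1/3309) = 106.5 Ω
R_th = 106.5 Ω

Final answer: V_th = 0.0002195 V, R_th = 106.5 Ω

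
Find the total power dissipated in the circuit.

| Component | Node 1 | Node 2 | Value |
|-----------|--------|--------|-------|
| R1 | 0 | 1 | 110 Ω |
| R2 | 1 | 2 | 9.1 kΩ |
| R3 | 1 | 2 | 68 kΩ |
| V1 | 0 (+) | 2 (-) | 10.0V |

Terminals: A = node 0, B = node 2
Nodal analysis, taking node 2 as the 0 V reference.
Source V1 fixes V_0 = 10 V.
KCL at each unknown node (sum of currents leaving = 0; resistances in Ω):
  Node 1: (V_1 - 10)/110 + (V_1 - 0)/9100 + (V_1 - 0)/68000 = 0
Collecting terms: 0.009216 × V_1 = 0.09091  =>  V_1 = 9.865 V
Power in each resistor, P = (ΔV)²/R:
  P_R1 = (10 - 9.865)²/110 = 0.0001662 W
  P_R2 = (9.865 - 0)²/9100 = 0.01069 W
  P_R3 = (9.865 - 0)²/68000 = 0.001431 W
P_total = P_R1 + P_R2 + P_R3 = 0.01229 W

Final answer: 0.01229 W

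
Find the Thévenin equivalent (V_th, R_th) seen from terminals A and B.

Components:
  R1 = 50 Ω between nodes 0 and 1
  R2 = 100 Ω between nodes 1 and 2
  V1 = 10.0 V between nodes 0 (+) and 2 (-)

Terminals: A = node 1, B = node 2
Step 1 — V_th is the open-circuit voltage V_A - V_B (nothing connected across the terminals).
Nodal analysis, taking node 2 as the 0 V reference.
Source V1 fixes V_0 = 10 V.
KCL at each unknown node (sum of currents leaving = 0; resistances in Ω):
  Node 1: (V_1 - 10)/50 + (V_1 - 0)/100 = 0
Collecting terms: 0.03 × V_1 = 0.2  =>  V_1 = 6.667 V
V_th = V_1 - V_2 = 6.667 - 0 = 6.667 V
Step 2 — R_th: zero the source — replace V1 by a short circuit (node 2 merges into node 0) — and find the resistance seen between A (node 1) and B (node 0).
Reduce the network between node 1 (A) and node 0 (B) by series/parallel combination:
  Rp1 = R1 ‖ R2 (parallel, both between nodes 0 and 1) = 1/(1/50 + 1/100) = 33.33 Ω
R_th = 33.33 Ω

Final answer: V_th = 6.667 V, R_th = 33.33 Ω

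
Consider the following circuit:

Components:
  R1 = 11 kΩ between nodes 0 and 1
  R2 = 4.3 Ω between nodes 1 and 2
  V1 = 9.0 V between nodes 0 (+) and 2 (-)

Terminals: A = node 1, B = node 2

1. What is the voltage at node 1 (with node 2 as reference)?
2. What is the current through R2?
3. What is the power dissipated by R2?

Nodal analysis, taking node 2 as the 0 V reference.
Source V1 fixes V_0 = 9 V.
KCL at each unknown node (sum of currents leaving = 0; resistances in Ω):
  Node 1: (V_1 - 9)/11000 + (V_1 - 0)/4.3 = 0
Collecting terms: 0.2326 × V_1 = 0.0008182  =>  V_1 = 0.003517 V
Part 1:
  Read off the nodal solution: V_1 = 0.003517 V
Part 2:
  I_R2 = (V_1 - V_2)/R2 = (0.003517 - 0)/4.3 = 0.0008179 A
  Magnitude: I_R2 = 0.0008179 A
Part 3:
  I_R2 = (V_1 - V_2)/R2 = (0.003517 - 0)/4.3 = 0.0008179 A
  P_R2 = I_R2² × R2 = (0.0008179)² × 4.3 = 0.000002876 W

Final answers:
1. V_1 = 0.003517 V
2. I_R2 = 0.0008179 A
3. P_R2 = 2.876e-06 W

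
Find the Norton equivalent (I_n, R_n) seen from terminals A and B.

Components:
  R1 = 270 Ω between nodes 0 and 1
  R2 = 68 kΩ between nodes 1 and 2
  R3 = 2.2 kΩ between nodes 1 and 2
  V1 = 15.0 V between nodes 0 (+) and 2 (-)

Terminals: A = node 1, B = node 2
Find the Thévenin equivalent first; then I_n = V_th/R_th and R_n = R_th.
Step 1 — V_th is the open-circuit voltage V_A - V_B (nothing connected across the terminals).
Nodal analysis, taking node 2 as the 0 V reference.
Source V1 fixes V_0 = 15 V.
KCL at each unknown node (sum of currents leaving = 0; resistances in Ω):
  Node 1: (V_1 - 15)/270 + (V_1 - 0)/68000 + (V_1 - 0)/2200 = 0
Collecting terms: 0.004173 × V_1 = 0.05556  =>  V_1 = 13.31 V
V_th = V_1 - V_2 = 13.31 - 0 = 13.31 V
Step 2 — R_th: zero the source — replace V1 by a short circuit (node 2 merges into node 0) — and find the resistance seen between A (node 1) and B (node 0).
Reduce the network between node 1 (A) and node 0 (B) by series/parallel combination:
  Rp1 = R1 ‖ R2 ‖ R3 (parallel, all between nodes 0 and 1) = 1/(1/270 + 1/68000 + 1/2200) = 239.6 Ω
R_th = 239.6 Ω
I_n = V_th/R_th = 13.31/239.6 = 0.05556 A, and R_n = R_th = 239.6 Ω

Final answer: I_n = 0.05556 A, R_n = 239.6 Ω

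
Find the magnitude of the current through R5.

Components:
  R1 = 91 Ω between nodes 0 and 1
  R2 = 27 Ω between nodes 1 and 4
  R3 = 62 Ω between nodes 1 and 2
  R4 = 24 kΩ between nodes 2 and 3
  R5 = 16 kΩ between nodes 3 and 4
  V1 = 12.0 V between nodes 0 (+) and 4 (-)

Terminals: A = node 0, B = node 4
Nodal analysis, taking node 4 as the 0 V reference.
Source V1 fixes V_0 = 12 V.
KCL at each unknown node (sum of currents leaving = 0; resistances in Ω):
  Node 1: (V_1 - 12)/91 + (V_1 - 0)/27 + (V_1 - V_2)/62 = 0
  Node 2: (V_2 - V_1)/62 + (V_2 - V_3)/24000 = 0
  Node 3: (V_3 - V_2)/24000 + (V_3 - 0)/16000 = 0
Collecting terms (coefficients in siemens):
  0.06416·V_1 - 0.01613·V_2 = 0.1319
  0.01617·V_2 - 0.01613·V_1 - 0.00004167·V_3 = 0
  0.0001042·V_3 - 0.00004167·V_2 = 0
Solving these 3 simultaneous equations (Gaussian elimination) gives:
  V_1 = 2.744 V, V_2 = 2.74 V, V_3 = 1.096 V
I_R5 = (V_3 - V_4)/R5 = (1.096 - 0)/16000 = 0.0000685 A
|I_R5| = 0.0000685 A

Final answer: |I_R5| = 6.85e-05 A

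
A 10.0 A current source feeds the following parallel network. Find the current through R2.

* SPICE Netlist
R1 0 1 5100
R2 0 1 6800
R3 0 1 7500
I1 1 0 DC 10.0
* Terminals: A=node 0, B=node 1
All resistors sit directly between nodes 0 and 1, so they are in parallel and share one voltage V; the full source current 10 A splits among them.
1/R_par = 1/5100 + 1/6800 + 1/7500 = 0.0004765 S  =>  R_par = 2099 Ω
V = I × R_par = 10 × 2099 = 20990 V
I_R2 = V/R2 = 20990/6800 = 3.086 A

Final answer: 3.086 A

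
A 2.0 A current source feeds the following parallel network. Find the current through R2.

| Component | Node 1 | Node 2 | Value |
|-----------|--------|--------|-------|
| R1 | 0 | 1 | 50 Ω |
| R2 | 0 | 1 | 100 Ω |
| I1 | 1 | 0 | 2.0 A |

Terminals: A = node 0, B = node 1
All resistors sit directly between nodes 0 and 1, so they are in parallel and share one voltage V; the full source current 2 A splits among them.
1/R_par = 1/50 + 1/100 = 0.03 S  =>  R_par = 33.33 Ω
V = I × R_par = 2 × 33.33 = 66.67 V
I_R2 = V/R2 = 66.67/100 = 0.6667 A

Final answer: 0.6667 A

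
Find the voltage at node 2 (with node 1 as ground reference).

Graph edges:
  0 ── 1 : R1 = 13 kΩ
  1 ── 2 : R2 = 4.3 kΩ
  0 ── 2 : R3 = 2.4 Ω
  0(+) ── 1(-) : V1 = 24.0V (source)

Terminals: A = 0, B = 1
Nodal analysis, taking node 1 as the 0 V reference.
Source V1 fixes V_0 = 24 V.
KCL at each unknown node (sum of currents leaving = 0; resistances in Ω):
  Node 2: (V_2 - 0)/4300 + (V_2 - 24)/2.4 = 0
Collecting terms: 0.4169 × V_2 = 10  =>  V_2 = 23.99 V
The requested potential is V_2 = 23.99 V.

Final answer: V_2 = 23.99 V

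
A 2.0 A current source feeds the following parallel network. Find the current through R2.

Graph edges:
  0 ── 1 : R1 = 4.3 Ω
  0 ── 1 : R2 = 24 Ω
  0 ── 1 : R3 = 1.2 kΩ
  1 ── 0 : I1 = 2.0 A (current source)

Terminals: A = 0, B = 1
All resistors sit directly between nodes 0 and 1, so they are in parallel and share one voltage V; the full source current 2 A splits among them.
1/R_par = 1/4.3 + 1/24 + 1/1200 = 0.2751 S  =>  R_par = 3.636 Ω
V = I × R_par = 2 × 3.636 = 7.271 V
I_R2 = V/R2 = 7.271/24 = 0.303 A

Final answer: 0.303 A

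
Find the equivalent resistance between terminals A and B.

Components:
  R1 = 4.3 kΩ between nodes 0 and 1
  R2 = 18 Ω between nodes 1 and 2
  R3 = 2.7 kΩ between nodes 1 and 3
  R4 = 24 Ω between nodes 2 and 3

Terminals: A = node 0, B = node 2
Reduce the network between node 0 (A) and node 2 (B) by series/parallel combination:
  Rs1 = R3 + R4 (series, joined only at node 3) = 2700 + 24 = 2724 Ω
  Rp1 = R2 ‖ Rs1 (parallel, both between nodes 1 and 2) = 1/(1/18 + 1/2724) = 17.88 Ω
  Rs2 = R1 + Rp1 (series, joined only at node 1) = 4300 + 17.88 = 4318 Ω
R_eq = 4.318 kΩ

Final answer: 4.318 kΩ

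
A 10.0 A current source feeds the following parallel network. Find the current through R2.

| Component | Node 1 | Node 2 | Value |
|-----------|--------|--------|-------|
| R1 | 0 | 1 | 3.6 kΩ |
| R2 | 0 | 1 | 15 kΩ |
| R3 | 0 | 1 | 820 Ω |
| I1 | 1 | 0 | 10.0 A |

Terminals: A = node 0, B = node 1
All resistors sit directly between nodes 0 and 1, so they are in parallel and share one voltage V; the full source current 10 A splits among them.
1/R_par = 1/3600 + 1/15000 + 1/820 = 0.001564 S  =>  R_par = 639.4 Ω
V = I × R_par = 10 × 639.4 = 6394 V
I_R2 = V/R2 = 6394/15000 = 0.4263 A

Final answer: 0.4263 A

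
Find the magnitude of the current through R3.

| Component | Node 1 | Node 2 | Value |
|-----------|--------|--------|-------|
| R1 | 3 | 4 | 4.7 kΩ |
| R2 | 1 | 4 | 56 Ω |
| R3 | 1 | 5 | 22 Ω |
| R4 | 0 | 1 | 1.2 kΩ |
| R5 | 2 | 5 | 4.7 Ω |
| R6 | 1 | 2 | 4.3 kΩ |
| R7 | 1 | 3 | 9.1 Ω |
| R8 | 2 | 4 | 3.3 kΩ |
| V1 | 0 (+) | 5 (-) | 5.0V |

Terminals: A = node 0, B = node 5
Nodal analysis, taking node 5 as the 0 V reference.
Source V1 fixes V_0 = 5 V.
KCL at each unknown node (sum of currents leaving = 0; resistances in Ω):
  Node 1: (V_1 - V_4)/56 + (V_1 - 0)/22 + (V_1 - 5)/1200 + (V_1 - V_2)/4300 + (V_1 - V_3)/9.1 = 0
  Node 2: (V_2 - 0)/4.7 + (V_2 - V_1)/4300 + (V_2 - V_4)/3300 = 0
  Node 3: (V_3 - V_4)/4700 + (V_3 - V_1)/9.1 = 0
  Node 4: (V_4 - V_3)/4700 + (V_4 - V_1)/56 + (V_4 - V_2)/3300 = 0
Collecting terms (coefficients in siemens):
  0.1743·V_1 - 0.0002326·V_2 - 0.1099·V_3 - 0.01786·V_4 = 0.004167
  0.2133·V_2 - 0.0002326·V_1 - 0.000303·V_4 = 0
  0.1101·V_3 - 0.1099·V_1 - 0.0002128·V_4 = 0
  0.01837·V_4 - 0.01786·V_1 - 0.000303·V_2 - 0.0002128·V_3 = 0
Solving these 4 simultaneous equations (Gaussian elimination) gives:
  V_1 = 0.089 V, V_2 = 0.0002214 V, V_3 = 0.089 V, V_4 = 0.08753 V
I_R3 = (V_1 - V_5)/R3 = (0.089 - 0)/22 = 0.004045 A
|I_R3| = 0.004045 A

Final answer: |I_R3| = 0.004045 A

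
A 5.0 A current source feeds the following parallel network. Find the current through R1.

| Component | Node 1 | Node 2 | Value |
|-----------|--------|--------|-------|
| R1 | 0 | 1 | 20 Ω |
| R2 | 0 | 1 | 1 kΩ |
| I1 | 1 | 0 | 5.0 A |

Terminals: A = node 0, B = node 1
All resistors sit directly between nodes 0 and 1, so they are in parallel and share one voltage V; the full source current 5 A splits among them.
1/R_par = 1/20 + 1/1000 = 0.051 S  =>  R_par = 19.61 Ω
V = I × R_par = 5 × 19.61 = 98.04 V
I_R1 = V/R1 = 98.04/20 = 4.902 A

Final answer: 4.902 A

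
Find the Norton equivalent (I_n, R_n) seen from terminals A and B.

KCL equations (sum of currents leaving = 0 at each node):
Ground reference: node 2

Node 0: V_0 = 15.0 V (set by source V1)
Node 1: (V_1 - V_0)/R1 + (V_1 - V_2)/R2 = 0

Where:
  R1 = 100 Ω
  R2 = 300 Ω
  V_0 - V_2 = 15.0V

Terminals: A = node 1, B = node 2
Find the Thévenin equivalent first; then I_n = V_th/R_th and R_n = R_th.
Step 1 — V_th is the open-circuit voltage V_A - V_B (nothing connected across the terminals).
Nodal analysis, taking node 2 as the 0 V reference.
Source V1 fixes V_0 = 15 V.
KCL at each unknown node (sum of currents leaving = 0; resistances in Ω):
  Node 1: (V_1 - 15)/100 + (V_1 - 0)/300 = 0
Collecting terms: 0.01333 × V_1 = 0.15  =>  V_1 = 11.25 V
V_th = V_1 - V_2 = 11.25 - 0 = 11.25 V
Step 2 — R_th: zero the source — replace V1 by a short circuit (node 2 merges into node 0) — and find the resistance seen between A (node 1) and B (node 0).
Reduce the network between node 1 (A) and node 0 (B) by series/parallel combination:
  Rp1 = R1 ‖ R2 (parallel, both between nodes 0 and 1) = 1/(1/100 + 1/300) = 75 Ω
R_th = 75 Ω
I_n = V_th/R_th = 11.25/75 = 0.15 A, and R_n = R_th = 75 Ω

Final answer: I_n = 0.15 A, R_n = 75 Ω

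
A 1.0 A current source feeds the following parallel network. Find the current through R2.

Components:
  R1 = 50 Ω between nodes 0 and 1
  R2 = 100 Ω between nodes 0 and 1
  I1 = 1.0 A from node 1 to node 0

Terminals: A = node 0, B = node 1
All resistors sit directly between nodes 0 and 1, so they are in parallel and share one voltage V; the full source current 1 A splits among them.
1/R_par = 1/50 + 1/100 = 0.03 S  =>  R_par = 33.33 Ω
V = I × R_par = 1 × 33.33 = 33.33 V
I_R2 = V/R2 = 33.33/100 = 0.3333 A

Final answer: 0.3333 A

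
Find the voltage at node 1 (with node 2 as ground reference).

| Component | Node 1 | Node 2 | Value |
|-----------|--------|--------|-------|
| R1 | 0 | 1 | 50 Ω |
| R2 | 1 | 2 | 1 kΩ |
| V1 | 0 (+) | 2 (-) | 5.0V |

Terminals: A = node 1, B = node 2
Nodal analysis, taking node 2 as the 0 V reference.
Source V1 fixes V_0 = 5 V.
KCL at each unknown node (sum of currents leaving = 0; resistances in Ω):
  Node 1: (V_1 - 5)/50 + (V_1 - 0)/1000 = 0
Collecting terms: 0.021 × V_1 = 0.1  =>  V_1 = 4.762 V
The requested potential is V_1 = 4.762 V.

Final answer: V_1 = 4.762 V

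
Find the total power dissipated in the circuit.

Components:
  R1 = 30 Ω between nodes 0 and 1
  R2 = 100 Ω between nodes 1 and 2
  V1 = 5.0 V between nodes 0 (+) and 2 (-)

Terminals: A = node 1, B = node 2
Nodal analysis, taking node 2 as the 0 V reference.
Source V1 fixes V_0 = 5 V.
KCL at each unknown node (sum of currents leaving = 0; resistances in Ω):
  Node 1: (V_1 - 5)/30 + (V_1 - 0)/100 = 0
Collecting terms: 0.04333 × V_1 = 0.1667  =>  V_1 = 3.846 V
Power in each resistor, P = (ΔV)²/R:
  P_R1 = (5 - 3.846)²/30 = 0.04438 W
  P_R2 = (3.846 - 0)²/100 = 0.1479 W
P_total = P_R1 + P_R2 = 0.1923 W

Final answer: 0.1923 W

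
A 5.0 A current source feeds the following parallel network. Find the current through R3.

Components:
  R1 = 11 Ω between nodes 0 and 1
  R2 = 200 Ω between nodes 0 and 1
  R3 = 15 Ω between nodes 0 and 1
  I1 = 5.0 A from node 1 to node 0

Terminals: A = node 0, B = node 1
All resistors sit directly between nodes 0 and 1, so they are in parallel and share one voltage V; the full source current 5 A splits among them.
1/R_par = 1/11 + 1/200 + 1/15 = 0.1626 S  =>  R_par = 6.151 Ω
V = I × R_par = 5 × 6.151 = 30.75 V
I_R3 = V/R3 = 30.75/15 = 2.05 A

Final answer: 2.05 A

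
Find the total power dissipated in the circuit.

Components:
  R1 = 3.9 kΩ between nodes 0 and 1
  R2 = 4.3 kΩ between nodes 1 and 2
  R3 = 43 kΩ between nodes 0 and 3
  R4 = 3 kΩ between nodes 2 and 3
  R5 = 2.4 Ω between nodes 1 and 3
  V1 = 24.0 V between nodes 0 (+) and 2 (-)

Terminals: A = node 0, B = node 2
Nodal analysis, taking node 2 as the 0 V reference.
Source V1 fixes V_0 = 24 V.
KCL at each unknown node (sum of currents leaving = 0; resistances in Ω):
  Node 1: (V_1 - 24)/3900 + (V_1 - 0)/4300 + (V_1 - V_3)/2.4 = 0
  Node 3: (V_3 - 24)/43000 + (V_3 - 0)/3000 + (V_3 - V_1)/2.4 = 0
Collecting terms (coefficients in siemens):
  0.4172·V_1 - 0.4167·V_3 = 0.006154
  0.417·V_3 - 0.4167·V_1 = 0.0005581
Determinant D = (0.4172)(0.417) - (-0.4167)(-0.4167) = 0.0003525
V_1 = [(0.006154)(0.417) - (-0.4167)(0.0005581)]/D = 7.94 V
V_3 = [(0.4172)(0.0005581) - (0.006154)(-0.4167)]/D = 7.935 V
Power in each resistor, P = (ΔV)²/R:
  P_R1 = (24 - 7.94)²/3900 = 0.06613 W
  P_R2 = (7.94 - 0)²/4300 = 0.01466 W
  P_R3 = (24 - 7.935)²/43000 = 0.006002 W
  P_R4 = (0 - 7.935)²/3000 = 0.02099 W
  P_R5 = (7.94 - 7.935)²/2.4 = 0.00001238 W
P_total = P_R1 + P_R2 + P_R3 + P_R4 + P_R5 = 0.1078 W

Final answer: 0.1078 W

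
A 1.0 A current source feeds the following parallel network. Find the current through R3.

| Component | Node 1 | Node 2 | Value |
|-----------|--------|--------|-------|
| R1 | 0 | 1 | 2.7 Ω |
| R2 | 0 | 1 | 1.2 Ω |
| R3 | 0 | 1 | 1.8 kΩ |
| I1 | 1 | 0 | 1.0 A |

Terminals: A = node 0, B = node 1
All resistors sit directly between nodes 0 and 1, so they are in parallel and share one voltage V; the full source current 1 A splits among them.
1/R_par = 1/2.7 + 1/1.2 + 1/1800 = 1.204 S  =>  R_par = 0.8304 Ω
V = I × R_par = 1 × 0.8304 = 0.8304 V
I_R3 = V/R3 = 0.8304/1800 = 0.0004613 A

Final answer: 0.0004613 A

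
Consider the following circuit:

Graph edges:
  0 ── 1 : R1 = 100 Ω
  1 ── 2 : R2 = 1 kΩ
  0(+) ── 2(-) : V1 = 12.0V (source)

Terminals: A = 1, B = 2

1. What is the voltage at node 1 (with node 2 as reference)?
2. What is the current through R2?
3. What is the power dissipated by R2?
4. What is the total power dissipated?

Nodal analysis, taking node 2 as the 0 V reference.
Source V1 fixes V_0 = 12 V.
KCL at each unknown node (sum of currents leaving = 0; resistances in Ω):
  Node 1: (V_1 - 12)/100 + (V_1 - 0)/1000 = 0
Collecting terms: 0.011 × V_1 = 0.12  =>  V_1 = 10.91 V
Part 1:
  Read off the nodal solution: V_1 = 10.91 V
Part 2:
  I_R2 = (V_1 - V_2)/R2 = (10.91 - 0)/1000 = 0.01091 A
  Magnitude: I_R2 = 0.01091 A
Part 3:
  I_R2 = (V_1 - V_2)/R2 = (10.91 - 0)/1000 = 0.01091 A
  P_R2 = I_R2² × R2 = (0.01091)² × 1000 = 0.119 W
Part 4:
  Power in each resistor, P = (ΔV)²/R:
    P_R1 = (12 - 10.91)²/100 = 0.0119 W
    P_R2 = (10.91 - 0)²/1000 = 0.119 W
  P_total = P_R1 + P_R2 = 0.1309 W

Final answers:
1. V_1 = 10.91 V
2. I_R2 = 0.01091 A
3. P_R2 = 0.119 W
4. P_total = 0.1309 W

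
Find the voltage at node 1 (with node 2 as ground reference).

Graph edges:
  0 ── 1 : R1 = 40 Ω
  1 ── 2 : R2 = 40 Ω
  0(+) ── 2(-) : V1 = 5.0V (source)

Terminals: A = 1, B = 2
Nodal analysis, taking node 2 as the 0 V reference.
Source V1 fixes V_0 = 5 V.
KCL at each unknown node (sum of currents leaving = 0; resistances in Ω):
  Node 1: (V_1 - 5)/40 + (V_1 - 0)/40 = 0
Collecting terms: 0.05 × V_1 = 0.125  =>  V_1 = 2.5 V
The requested potential is V_1 = 2.5 V.

Final answer: V_1 = 2.5 V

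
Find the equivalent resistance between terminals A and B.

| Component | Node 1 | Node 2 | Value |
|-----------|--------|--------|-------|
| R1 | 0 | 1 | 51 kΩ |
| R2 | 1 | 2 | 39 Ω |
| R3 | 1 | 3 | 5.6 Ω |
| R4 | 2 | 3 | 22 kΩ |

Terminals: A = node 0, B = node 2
Reduce the network between node 0 (A) and node 2 (B) by series/parallel combination:
  Rs1 = R3 + R4 (series, joined only at node 3) = 5.6 + 22000 = 22010 Ω
  Rp1 = R2 ‖ Rs1 (parallel, both between nodes 1 and 2) = 1/(1/39 + 1/22010) = 38.93 Ω
  Rs2 = R1 + Rp1 (series, joined only at node 1) = 51000 + 38.93 = 51040 Ω
R_eq = 51.04 kΩ

Final answer: 51.04 kΩ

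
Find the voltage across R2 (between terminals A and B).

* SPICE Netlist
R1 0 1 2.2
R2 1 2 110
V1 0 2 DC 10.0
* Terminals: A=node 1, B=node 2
R1 and R2 are in series across V1 (node 0 → node 1 → node 2), and the output A–B is taken across R2, so this is a voltage divider.
Series current: I = V1/(R1 + R2) = 10/(2.2 + 110) = 10/112.2 = 0.08913 A
V_R2 = I × R2 = V1 × R2/(R1 + R2) = 10 × 110/112.2 = 9.804 V

Final answer: 9.804 V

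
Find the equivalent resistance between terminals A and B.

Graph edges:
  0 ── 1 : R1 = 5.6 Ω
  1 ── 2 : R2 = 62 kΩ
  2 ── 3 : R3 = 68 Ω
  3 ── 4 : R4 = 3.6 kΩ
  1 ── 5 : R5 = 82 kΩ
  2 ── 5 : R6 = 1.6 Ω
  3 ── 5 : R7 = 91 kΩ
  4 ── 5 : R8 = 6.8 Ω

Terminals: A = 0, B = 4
The network is not a plain series/parallel combination. Inject a 1 A test current into terminal A (node 0) and return it from terminal B (node 4); then R_eq = V_A / (1 A).
Nodal analysis, taking node 4 as the 0 V reference.
Current source I_test pushes 1 A into node 0 and draws it out of node 4.
KCL at each unknown node (sum of currents leaving = 0; resistances in Ω):
  Node 0: (V_0 - V_1)/5.6 - 1 = 0
  Node 1: (V_1 - V_0)/5.6 + (V_1 - V_2)/62000 + (V_1 - V_5)/82000 = 0
  Node 2: (V_2 - V_1)/62000 + (V_2 - V_3)/68 + (V_2 - V_5)/1.6 = 0
  Node 3: (V_3 - V_2)/68 + (V_3 - 0)/3600 + (V_3 - V_5)/91000 = 0
  Node 5: (V_5 - V_1)/82000 + (V_5 - V_2)/1.6 + (V_5 - V_3)/91000 + (V_5 - 0)/6.8 = 0
Collecting terms (coefficients in siemens):
  0.1786·V_0 - 0.1786·V_1 = 1
  0.1786·V_1 - 0.1786·V_0 - 0.00001613·V_2 - 0.0000122·V_5 = 0
  0.6397·V_2 - 0.00001613·V_1 - 0.01471·V_3 - 0.625·V_5 = 0
  0.01499·V_3 - 0.01471·V_2 - 0.00001099·V_5 = 0
  0.7721·V_5 - 0.0000122·V_1 - 0.625·V_2 - 0.00001099·V_3 = 0
Solving these 5 simultaneous equations (Gaussian elimination) gives:
  V_0 = 35320 V, V_1 = 35310 V, V_2 = 7.693 V, V_3 = 7.55 V
  V_5 = 6.786 V
R_eq = V_0 / 1 A = 35320 Ω = 35.32 kΩ

Final answer: 35.32 kΩ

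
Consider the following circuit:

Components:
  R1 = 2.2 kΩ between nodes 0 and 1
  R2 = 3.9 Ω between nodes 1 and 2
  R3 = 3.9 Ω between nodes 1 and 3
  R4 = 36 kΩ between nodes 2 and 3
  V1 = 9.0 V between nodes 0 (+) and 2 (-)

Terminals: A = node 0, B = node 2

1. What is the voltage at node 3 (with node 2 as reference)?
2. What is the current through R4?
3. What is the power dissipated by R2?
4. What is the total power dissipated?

Nodal analysis, taking node 2 as the 0 V reference.
Source V1 fixes V_0 = 9 V.
KCL at each unknown node (sum of currents leaving = 0; resistances in Ω):
  Node 1: (V_1 - 9)/2200 + (V_1 - 0)/3.9 + (V_1 - V_3)/3.9 = 0
  Node 3: (V_3 - V_1)/3.9 + (V_3 - 0)/36000 = 0
Collecting terms (coefficients in siemens):
  0.5133·V_1 - 0.2564·V_3 = 0.004091
  0.2564·V_3 - 0.2564·V_1 = 0
Determinant D = (0.5133)(0.2564) - (-0.2564)(-0.2564) = 0.06588
V_1 = [(0.004091)(0.2564) - (-0.2564)(0)]/D = 0.01592 V
V_3 = [(0.5133)(0) - (0.004091)(-0.2564)]/D = 0.01592 V
Part 1:
  Read off the nodal solution: V_3 = 0.01592 V
Part 2:
  I_R4 = (V_2 - V_3)/R4 = (0 - 0.01592)/36000 = -0.0000004423 A
  Magnitude: I_R4 = 0.0000004423 A
Part 3:
  I_R2 = (V_1 - V_2)/R2 = (0.01592 - 0)/3.9 = 0.004083 A
  P_R2 = I_R2² × R2 = (0.004083)² × 3.9 = 0.00006502 W
Part 4:
  Power in each resistor, P = (ΔV)²/R:
    P_R1 = (9 - 0.01592)²/2200 = 0.03669 W
    P_R2 = (0.01592 - 0)²/3.9 = 0.00006502 W
    P_R3 = (0.01592 - 0.01592)²/3.9 = 0.000000000000763 W
    P_R4 = (0 - 0.01592)²/36000 = 0.000000007043 W
  P_total = P_R1 + P_R2 + P_R3 + P_R4 = 0.03675 W

Final answers:
1. V_3 = 0.01592 V
2. I_R4 = 4.423e-07 A
3. P_R2 = 6.502e-05 W
4. P_total = 0.03675 W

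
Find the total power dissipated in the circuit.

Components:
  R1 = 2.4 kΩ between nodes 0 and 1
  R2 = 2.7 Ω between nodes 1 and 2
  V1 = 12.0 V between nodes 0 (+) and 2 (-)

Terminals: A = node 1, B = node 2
Nodal analysis, taking node 2 as the 0 V reference.
Source V1 fixes V_0 = 12 V.
KCL at each unknown node (sum of currents leaving = 0; resistances in Ω):
  Node 1: (V_1 - 12)/2400 + (V_1 - 0)/2.7 = 0
Collecting terms: 0.3708 × V_1 = 0.005  =>  V_1 = 0.01348 V
Power in each resistor, P = (ΔV)²/R:
  P_R1 = (12 - 0.01348)²/2400 = 0.05987 W
  P_R2 = (0.01348 - 0)²/2.7 = 0.00006735 W
P_total = P_R1 + P_R2 = 0.05993 W

Final answer: 0.05993 W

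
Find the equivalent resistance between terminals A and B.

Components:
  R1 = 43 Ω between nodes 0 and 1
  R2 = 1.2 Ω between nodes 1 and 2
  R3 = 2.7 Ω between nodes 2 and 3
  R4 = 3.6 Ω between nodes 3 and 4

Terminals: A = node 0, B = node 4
Reduce the network between node 0 (A) and node 4 (B) by series/parallel combination:
  Rs1 = R1 + R2 (series, joined only at node 1) = 43 + 1.2 = 44.2 Ω
  Rs2 = R3 + Rs1 (series, joined only at node 2) = 2.7 + 44.2 = 46.9 Ω
  Rs3 = R4 + Rs2 (series, joined only at node 3) = 3.6 + 46.9 = 50.5 Ω
R_eq = 50.5 Ω

Final answer: 50.5 Ω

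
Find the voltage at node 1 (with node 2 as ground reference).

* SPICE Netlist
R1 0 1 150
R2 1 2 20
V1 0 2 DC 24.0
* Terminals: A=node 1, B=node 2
Nodal analysis, taking node 2 as the 0 V reference.
Source V1 fixes V_0 = 24 V.
KCL at each unknown node (sum of currents leaving = 0; resistances in Ω):
  Node 1: (V_1 - 24)/150 + (V_1 - 0)/20 = 0
Collecting terms: 0.05667 × V_1 = 0.16  =>  V_1 = 2.824 V
The requested potential is V_1 = 2.824 V.

Final answer: V_1 = 2.824 V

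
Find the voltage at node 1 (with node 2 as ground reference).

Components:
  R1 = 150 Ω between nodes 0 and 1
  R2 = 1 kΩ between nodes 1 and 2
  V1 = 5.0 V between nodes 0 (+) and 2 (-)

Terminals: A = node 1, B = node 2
Nodal analysis, taking node 2 as the 0 V reference.
Source V1 fixes V_0 = 5 V.
KCL at each unknown node (sum of currents leaving = 0; resistances in Ω):
  Node 1: (V_1 - 5)/150 + (V_1 - 0)/1000 = 0
Collecting terms: 0.007667 × V_1 = 0.03333  =>  V_1 = 4.348 V
The requested potential is V_1 = 4.348 V.

Final answer: V_1 = 4.348 V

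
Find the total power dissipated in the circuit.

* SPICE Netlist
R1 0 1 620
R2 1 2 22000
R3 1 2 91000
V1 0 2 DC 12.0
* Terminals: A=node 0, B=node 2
Nodal analysis, taking node 2 as the 0 V reference.
Source V1 fixes V_0 = 12 V.
KCL at each unknown node (sum of currents leaving = 0; resistances in Ω):
  Node 1: (V_1 - 12)/620 + (V_1 - 0)/22000 + (V_1 - 0)/91000 = 0
Collecting terms: 0.001669 × V_1 = 0.01935  =>  V_1 = 11.59 V
Power in each resistor, P = (ΔV)²/R:
  P_R1 = (12 - 11.59)²/620 = 0.0002655 W
  P_R2 = (11.59 - 0)²/22000 = 0.00611 W
  P_R3 = (11.59 - 0)²/91000 = 0.001477 W
P_total = P_R1 + P_R2 + P_R3 = 0.007853 W

Final answer: 0.007853 W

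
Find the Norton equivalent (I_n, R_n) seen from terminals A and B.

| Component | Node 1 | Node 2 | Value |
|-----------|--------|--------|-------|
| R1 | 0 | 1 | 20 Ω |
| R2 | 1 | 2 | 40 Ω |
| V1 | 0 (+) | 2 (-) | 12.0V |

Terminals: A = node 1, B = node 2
Find the Thévenin equivalent first; then I_n = V_th/R_th and R_n = R_th.
Step 1 — V_th is the open-circuit voltage V_A - V_B (nothing connected across the terminals).
Nodal analysis, taking node 2 as the 0 V reference.
Source V1 fixes V_0 = 12 V.
KCL at each unknown node (sum of currents leaving = 0; resistances in Ω):
  Node 1: (V_1 - 12)/20 + (V_1 - 0)/40 = 0
Collecting terms: 0.075 × V_1 = 0.6  =>  V_1 = 8 V
V_th = V_1 - V_2 = 8 - 0 = 8 V
Step 2 — R_th: zero the source — replace V1 by a short circuit (node 2 merges into node 0) — and find the resistance seen between A (node 1) and B (node 0).
Reduce the network between node 1 (A) and node 0 (B) by series/parallel combination:
  Rp1 = R1 ‖ R2 (parallel, both between nodes 0 and 1) = 1/(1/20 + 1/40) = 13.33 Ω
R_th = 13.33 Ω
I_n = V_th/R_th = 8/13.33 = 0.6 A, and R_n = R_th = 13.33 Ω

Final answer: I_n = 0.6 A, R_n = 13.33 Ω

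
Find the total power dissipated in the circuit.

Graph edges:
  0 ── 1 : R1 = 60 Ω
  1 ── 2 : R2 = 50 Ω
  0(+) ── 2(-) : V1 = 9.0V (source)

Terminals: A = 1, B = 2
Nodal analysis, taking node 2 as the 0 V reference.
Source V1 fixes V_0 = 9 V.
KCL at each unknown node (sum of currents leaving = 0; resistances in Ω):
  Node 1: (V_1 - 9)/60 + (V_1 - 0)/50 = 0
Collecting terms: 0.03667 × V_1 = 0.15  =>  V_1 = 4.091 V
Power in each resistor, P = (ΔV)²/R:
  P_R1 = (9 - 4.091)²/60 = 0.4017 W
  P_R2 = (4.091 - 0)²/50 = 0.3347 W
P_total = P_R1 + P_R2 = 0.7364 W

Final answer: 0.7364 W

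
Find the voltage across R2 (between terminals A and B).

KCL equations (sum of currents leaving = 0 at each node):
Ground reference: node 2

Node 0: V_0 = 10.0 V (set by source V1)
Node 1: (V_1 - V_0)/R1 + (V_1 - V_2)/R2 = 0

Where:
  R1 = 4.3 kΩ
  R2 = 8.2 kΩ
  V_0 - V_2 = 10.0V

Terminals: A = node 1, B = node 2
R1 and R2 are in series across V1 (node 0 → node 1 → node 2), and the output A–B is taken across R2, so this is a voltage divider.
Series current: I = V1/(R1 + R2) = 10/(4300 + 8200) = 10/12500 = 0.0008 A
V_R2 = I × R2 = V1 × R2/(R1 + R2) = 10 × 8200/12500 = 6.56 V

Final answer: 6.56 V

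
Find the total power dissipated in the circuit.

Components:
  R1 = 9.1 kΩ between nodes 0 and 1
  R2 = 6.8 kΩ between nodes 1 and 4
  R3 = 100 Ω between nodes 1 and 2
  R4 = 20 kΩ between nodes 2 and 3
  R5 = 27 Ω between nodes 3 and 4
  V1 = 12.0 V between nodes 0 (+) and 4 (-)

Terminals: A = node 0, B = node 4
Nodal analysis, taking node 4 as the 0 V reference.
Source V1 fixes V_0 = 12 V.
KCL at each unknown node (sum of currents leaving = 0; resistances in Ω):
  Node 1: (V_1 - 12)/9100 + (V_1 - 0)/6800 + (V_1 - V_2)/100 = 0
  Node 2: (V_2 - V_1)/100 + (V_2 - V_3)/20000 = 0
  Node 3: (V_3 - V_2)/20000 + (V_3 - 0)/27 = 0
Collecting terms (coefficients in siemens):
  0.01026·V_1 - 0.01·V_2 = 0.001319
  0.01005·V_2 - 0.01·V_1 - 0.00005·V_3 = 0
  0.03709·V_3 - 0.00005·V_2 = 0
Solving these 3 simultaneous equations (Gaussian elimination) gives:
  V_1 = 4.301 V, V_2 = 4.279 V, V_3 = 0.005769 V
Power in each resistor, P = (ΔV)²/R:
  P_R1 = (12 - 4.301)²/9100 = 0.006515 W
  P_R2 = (4.301 - 0)²/6800 = 0.00272 W
  P_R3 = (4.301 - 4.279)²/100 = 0.000004565 W
  P_R4 = (4.279 - 0.005769)²/20000 = 0.0009131 W
  P_R5 = (0.005769 - 0)²/27 = 0.000001233 W
P_total = P_R1 + P_R2 + P_R3 + P_R4 + P_R5 = 0.01015 W

Final answer: 0.01015 W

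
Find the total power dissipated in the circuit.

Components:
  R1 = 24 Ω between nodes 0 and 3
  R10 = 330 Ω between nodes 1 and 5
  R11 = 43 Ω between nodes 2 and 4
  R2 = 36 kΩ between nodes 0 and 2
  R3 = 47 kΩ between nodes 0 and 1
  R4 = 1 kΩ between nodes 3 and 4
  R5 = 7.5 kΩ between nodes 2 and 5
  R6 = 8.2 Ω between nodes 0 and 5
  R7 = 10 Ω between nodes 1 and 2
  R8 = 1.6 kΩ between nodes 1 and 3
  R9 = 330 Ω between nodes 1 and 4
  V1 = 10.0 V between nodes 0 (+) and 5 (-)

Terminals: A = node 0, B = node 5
Nodal analysis, taking node 5 as the 0 V reference.
Source V1 fixes V_0 = 10 V.
KCL at each unknown node (sum of currents leaving = 0; resistances in Ω):
  Node 1: (V_1 - 10)/47000 + (V_1 - V_2)/10 + (V_1 - V_3)/1600 + (V_1 - V_4)/330 + (V_1 - 0)/330 = 0
  Node 2: (V_2 - 10)/36000 + (V_2 - 0)/7500 + (V_2 - V_1)/10 + (V_2 - V_4)/43 = 0
  Node 3: (V_3 - 10)/24 + (V_3 - V_4)/1000 + (V_3 - V_1)/1600 = 0
  Node 4: (V_4 - V_3)/1000 + (V_4 - V_1)/330 + (V_4 - V_2)/43 = 0
Collecting terms (coefficients in siemens):
  0.1067·V_1 - 0.1·V_2 - 0.000625·V_3 - 0.00303·V_4 = 0.0002128
  0.1234·V_2 - 0.1·V_1 - 0.02326·V_4 = 0.0002778
  0.04329·V_3 - 0.000625·V_1 - 0.001·V_4 = 0.4167
  0.02729·V_4 - 0.00303·V_1 - 0.02326·V_2 - 0.001·V_3 = 0
Solving these 4 simultaneous equations (Gaussian elimination) gives:
  V_1 = 3.319 V, V_2 = 3.37 V, V_3 = 9.756 V, V_4 = 3.598 V
Power in each resistor, P = (ΔV)²/R:
  P_R1 = (10 - 9.756)²/24 = 0.002487 W
  P_R2 = (10 - 3.37)²/36000 = 0.001221 W
  P_R3 = (10 - 3.319)²/47000 = 0.0009497 W
  P_R4 = (9.756 - 3.598)²/1000 = 0.03792 W
  P_R5 = (3.37 - 0)²/7500 = 0.001514 W
  P_R6 = (10 - 0)²/8.2 = 12.2 W
  P_R7 = (3.319 - 3.37)²/10 = 0.0002548 W
  P_R8 = (3.319 - 9.756)²/1600 = 0.02589 W
  P_R9 = (3.319 - 3.598)²/330 = 0.0002357 W
  P_R10 = (3.319 - 0)²/330 = 0.03338 W
  P_R11 = (3.37 - 3.598)²/43 = 0.001214 W
P_total = P_R1 + P_R2 + P_R3 + P_R4 + P_R5 + P_R6 + P_R7 + P_R8 + P_R9 + P_R10 + P_R11 = 12.3 W

Final answer: 12.3 W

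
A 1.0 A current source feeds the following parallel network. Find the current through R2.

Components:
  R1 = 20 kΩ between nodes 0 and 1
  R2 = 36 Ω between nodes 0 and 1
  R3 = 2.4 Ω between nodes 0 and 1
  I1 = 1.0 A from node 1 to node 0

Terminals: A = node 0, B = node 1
All resistors sit directly between nodes 0 and 1, so they are in parallel and share one voltage V; the full source current 1 A splits among them.
1/R_par = 1/20000 + 1/36 + 1/2.4 = 0.4445 S  =>  R_par = 2.25 Ω
V = I × R_par = 1 × 2.25 = 2.25 V
I_R2 = V/R2 = 2.25/36 = 0.06249 A

Final answer: 0.06249 A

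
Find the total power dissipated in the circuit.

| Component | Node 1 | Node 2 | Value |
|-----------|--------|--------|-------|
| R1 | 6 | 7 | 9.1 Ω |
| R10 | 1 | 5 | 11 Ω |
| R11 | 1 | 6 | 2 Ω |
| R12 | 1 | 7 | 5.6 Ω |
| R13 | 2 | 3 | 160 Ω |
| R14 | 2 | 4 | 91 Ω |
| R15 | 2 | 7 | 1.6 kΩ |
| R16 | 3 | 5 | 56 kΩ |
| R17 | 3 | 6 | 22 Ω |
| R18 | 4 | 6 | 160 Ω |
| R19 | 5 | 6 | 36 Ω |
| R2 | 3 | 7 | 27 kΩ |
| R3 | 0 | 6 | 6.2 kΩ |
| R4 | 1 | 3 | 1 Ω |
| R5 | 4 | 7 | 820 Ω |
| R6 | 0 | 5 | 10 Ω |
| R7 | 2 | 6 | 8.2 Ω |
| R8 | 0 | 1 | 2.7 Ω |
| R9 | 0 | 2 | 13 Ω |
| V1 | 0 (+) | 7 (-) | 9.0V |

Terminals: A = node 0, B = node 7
Nodal analysis, taking node 7 as the 0 V reference.
Source V1 fixes V_0 = 9 V.
KCL at each unknown node (sum of currents leaving = 0; resistances in Ω):
  Node 1: (V_1 - V_3)/1 + (V_1 - 9)/2.7 + (V_1 - V_5)/11 + (V_1 - V_6)/2 + (V_1 - 0)/5.6 = 0
  Node 2: (V_2 - V_6)/8.2 + (V_2 - 9)/13 + (V_2 - V_3)/160 + (V_2 - V_4)/91 + (V_2 - 0)/1600 = 0
  Node 3: (V_3 - 0)/27000 + (V_3 - V_1)/1 + (V_3 - V_2)/160 + (V_3 - V_5)/56000 + (V_3 - V_6)/22 = 0
  Node 4: (V_4 - 0)/820 + (V_4 - V_2)/91 + (V_4 - V_6)/160 = 0
  Node 5: (V_5 - 9)/10 + (V_5 - V_1)/11 + (V_5 - V_3)/56000 + (V_5 - V_6)/36 = 0
  Node 6: (V_6 - 0)/9.1 + (V_6 - 9)/6200 + (V_6 - V_2)/8.2 + (V_6 - V_1)/2 + (V_6 - V_3)/22 + (V_6 - V_4)/160 + (V_6 - V_5)/36 = 0
Collecting terms (coefficients in siemens):
  2.14·V_1 - 1·V_3 - 0.09091·V_5 - 0.5·V_6 = 3.333
  0.2167·V_2 - 0.00625·V_3 - 0.01099·V_4 - 0.122·V_6 = 0.6923
  1.052·V_3 - 1·V_1 - 0.00625·V_2 - 0.00001786·V_5 - 0.04545·V_6 = 0
  0.01846·V_4 - 0.01099·V_2 - 0.00625·V_6 = 0
  0.2187·V_5 - 0.09091·V_1 - 0.00001786·V_3 - 0.02778·V_6 = 0.9
  0.8115·V_6 - 0.5·V_1 - 0.122·V_2 - 0.04545·V_3 - 0.00625·V_4 - 0.02778·V_5 = 0.001452
Solving these 6 simultaneous equations (Gaussian elimination) gives:
  V_1 = 5.717 V, V_2 = 6.518 V, V_3 = 5.695 V, V_4 = 5.611 V
  V_5 = 7.141 V, V_6 = 5.11 V
Power in each resistor, P = (ΔV)²/R:
  P_R1 = (5.11 - 0)²/9.1 = 2.87 W
  P_R2 = (5.695 - 0)²/27000 = 0.001201 W
  P_R3 = (9 - 5.11)²/6200 = 0.00244 W
  P_R4 = (5.717 - 5.695)²/1 = 0.0004672 W
  P_R5 = (5.611 - 0)²/820 = 0.03839 W
  P_R6 = (9 - 7.141)²/10 = 0.3456 W
  P_R7 = (6.518 - 5.11)²/8.2 = 0.2418 W
  P_R8 = (9 - 5.717)²/2.7 = 3.993 W
  P_R9 = (9 - 6.518)²/13 = 0.4737 W
  P_R10 = (5.717 - 7.141)²/11 = 0.1844 W
  P_R11 = (5.717 - 5.11)²/2 = 0.1838 W
  P_R12 = (5.717 - 0)²/5.6 = 5.836 W
  P_R13 = (6.518 - 5.695)²/160 = 0.004237 W
  P_R14 = (6.518 - 5.611)²/91 = 0.009048 W
  P_R15 = (6.518 - 0)²/1600 = 0.02656 W
  P_R16 = (5.695 - 7.141)²/56000 = 0.00003733 W
  P_R17 = (5.695 - 5.11)²/22 = 0.01554 W
  P_R18 = (5.611 - 5.11)²/160 = 0.001566 W
  P_R19 = (7.141 - 5.11)²/36 = 0.1145 W
P_total = P_R1 + P_R2 + P_R3 + P_R4 + P_R5 + P_R6 + P_R7 + P_R8 + P_R9 + P_R10 + P_R11 + P_R12 + P_R13 + P_R14 + P_R15 + P_R16 + P_R17 + P_R18 + P_R19 = 14.34 W

Final answer: 14.34 W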